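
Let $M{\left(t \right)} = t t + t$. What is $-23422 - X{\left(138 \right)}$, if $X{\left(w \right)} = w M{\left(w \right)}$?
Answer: $-2670538$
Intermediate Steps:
$M{\left(t \right)} = t + t^{2}$ ($M{\left(t \right)} = t^{2} + t = t + t^{2}$)
$X{\left(w \right)} = w^{2} \left(1 + w\right)$ ($X{\left(w \right)} = w w \left(1 + w\right) = w^{2} \left(1 + w\right)$)
$-23422 - X{\left(138 \right)} = -23422 - 138^{2} \left(1 + 138\right) = -23422 - 19044 \cdot 139 = -23422 - 2647116 = -2670538$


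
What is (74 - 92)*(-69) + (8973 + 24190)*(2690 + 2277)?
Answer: 164721863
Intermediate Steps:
(74 - 92)*(-69) + (8973 + 24190)*(2690 + 2277) = -18*(-69) + 33163*4967 = 1242 + 164720621 = 164721863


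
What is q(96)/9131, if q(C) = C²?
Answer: 9216/9131 ≈ 1.0093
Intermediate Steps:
q(96)/9131 = 96²/9131 = 9216*(1/9131) = 9216/9131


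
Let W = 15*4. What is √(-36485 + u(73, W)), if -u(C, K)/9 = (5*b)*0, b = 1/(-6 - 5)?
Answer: I*√36485 ≈ 191.01*I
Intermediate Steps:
W = 60
b = -1/11 (b = 1/(-11) = -1/11 ≈ -0.090909)
u(C, K) = 0 (u(C, K) = -9*5*(-1/11)*0 = -(-45)*0/11 = -9*0 = 0)
√(-36485 + u(73, W)) = √(-36485 + 0) = √(-36485) = I*√36485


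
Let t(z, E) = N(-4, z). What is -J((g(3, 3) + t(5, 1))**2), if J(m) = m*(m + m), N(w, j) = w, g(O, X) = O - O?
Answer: -512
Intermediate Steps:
g(O, X) = 0
t(z, E) = -4
J(m) = 2*m**2 (J(m) = m*(2*m) = 2*m**2)
-J((g(3, 3) + t(5, 1))**2) = -2*((0 - 4)**2)**2 = -2*((-4)**2)**2 = -2*16**2 = -2*256 = -1*512 = -512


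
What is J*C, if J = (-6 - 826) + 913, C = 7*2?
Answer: 1134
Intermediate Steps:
C = 14
J = 81 (J = -832 + 913 = 81)
J*C = 81*14 = 1134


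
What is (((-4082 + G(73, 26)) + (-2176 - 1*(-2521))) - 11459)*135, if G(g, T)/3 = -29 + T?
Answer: -2052675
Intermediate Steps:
G(g, T) = -87 + 3*T (G(g, T) = 3*(-29 + T) = -87 + 3*T)
(((-4082 + G(73, 26)) + (-2176 - 1*(-2521))) - 11459)*135 = (((-4082 + (-87 + 3*26)) + (-2176 - 1*(-2521))) - 11459)*135 = (((-4082 + (-87 + 78)) + (-2176 + 2521)) - 11459)*135 = (((-4082 - 9) + 345) - 11459)*135 = ((-4091 + 345) - 11459)*135 = (-3746 - 11459)*135 = -15205*135 = -2052675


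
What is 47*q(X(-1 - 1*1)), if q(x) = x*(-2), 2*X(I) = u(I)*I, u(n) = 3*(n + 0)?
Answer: -564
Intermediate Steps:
u(n) = 3*n
X(I) = 3*I²/2 (X(I) = ((3*I)*I)/2 = (3*I²)/2 = 3*I²/2)
q(x) = -2*x
47*q(X(-1 - 1*1)) = 47*(-3*(-1 - 1*1)²) = 47*(-3*(-1 - 1)²) = 47*(-3*(-2)²) = 47*(-3*4) = 47*(-2*6) = 47*(-12) = -564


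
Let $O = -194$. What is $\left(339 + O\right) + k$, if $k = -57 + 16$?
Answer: $104$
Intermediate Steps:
$k = -41$
$\left(339 + O\right) + k = \left(339 - 194\right) - 41 = 145 - 41 = 104$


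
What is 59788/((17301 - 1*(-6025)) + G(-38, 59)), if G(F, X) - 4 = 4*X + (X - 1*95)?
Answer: 29894/11765 ≈ 2.5409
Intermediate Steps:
G(F, X) = -91 + 5*X (G(F, X) = 4 + (4*X + (X - 1*95)) = 4 + (4*X + (X - 95)) = 4 + (4*X + (-95 + X)) = 4 + (-95 + 5*X) = -91 + 5*X)
59788/((17301 - 1*(-6025)) + G(-38, 59)) = 59788/((17301 - 1*(-6025)) + (-91 + 5*59)) = 59788/((17301 + 6025) + (-91 + 295)) = 59788/(23326 + 204) = 59788/23530 = 59788*(1/23530) = 29894/11765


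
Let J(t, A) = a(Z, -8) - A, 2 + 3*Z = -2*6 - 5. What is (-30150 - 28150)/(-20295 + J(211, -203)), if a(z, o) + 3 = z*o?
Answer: 174900/60133 ≈ 2.9086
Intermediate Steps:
Z = -19/3 (Z = -⅔ + (-2*6 - 5)/3 = -⅔ + (-12 - 5)/3 = -⅔ + (⅓)*(-17) = -⅔ - 17/3 = -19/3 ≈ -6.3333)
a(z, o) = -3 + o*z (a(z, o) = -3 + z*o = -3 + o*z)
J(t, A) = 143/3 - A (J(t, A) = (-3 - 8*(-19/3)) - A = (-3 + 152/3) - A = 143/3 - A)
(-30150 - 28150)/(-20295 + J(211, -203)) = (-30150 - 28150)/(-20295 + (143/3 - 1*(-203))) = -58300/(-20295 + (143/3 + 203)) = -58300/(-20295 + 752/3) = -58300/(-60133/3) = -58300*(-3/60133) = 174900/60133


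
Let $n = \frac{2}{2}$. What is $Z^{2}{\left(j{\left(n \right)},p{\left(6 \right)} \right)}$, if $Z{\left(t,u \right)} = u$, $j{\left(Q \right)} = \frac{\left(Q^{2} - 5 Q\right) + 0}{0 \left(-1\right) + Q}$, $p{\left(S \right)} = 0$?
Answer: $0$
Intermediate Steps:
$n = 1$ ($n = 2 \cdot \frac{1}{2} = 1$)
$j{\left(Q \right)} = \frac{Q^{2} - 5 Q}{Q}$ ($j{\left(Q \right)} = \frac{Q^{2} - 5 Q}{0 + Q} = \frac{Q^{2} - 5 Q}{Q}$)
$Z^{2}{\left(j{\left(n \right)},p{\left(6 \right)} \right)} = 0^{2} = 0$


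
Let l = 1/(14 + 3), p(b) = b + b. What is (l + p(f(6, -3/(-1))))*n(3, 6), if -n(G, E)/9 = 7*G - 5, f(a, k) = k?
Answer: -14832/17 ≈ -872.47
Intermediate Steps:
p(b) = 2*b
n(G, E) = 45 - 63*G (n(G, E) = -9*(7*G - 5) = -9*(-5 + 7*G) = 45 - 63*G)
l = 1/17 ≈ 0.058824
(l + p(f(6, -3/(-1))))*n(3, 6) = (1/17 + 2*(-3/(-1)))*(45 - 63*3) = (1/17 + 2*(-3*(-1)))*(45 - 189) = (1/17 + 2*3)*(-144) = (1/17 + 6)*(-144) = (103/17)*(-144) = -14832/17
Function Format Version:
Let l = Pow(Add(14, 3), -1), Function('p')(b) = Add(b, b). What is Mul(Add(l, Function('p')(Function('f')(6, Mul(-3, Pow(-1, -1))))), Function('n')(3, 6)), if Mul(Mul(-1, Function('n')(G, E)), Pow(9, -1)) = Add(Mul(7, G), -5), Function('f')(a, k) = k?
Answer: Rational(-14832, 17) ≈ -872.47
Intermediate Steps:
Function('p')(b) = Mul(2, b)
Function('n')(G, E) = Add(45, Mul(-63, G)) (Function('n')(G, E) = Mul(-9, Add(Mul(7, G), -5)) = Mul(-9, Add(-5, Mul(7, G))) = Add(45, Mul(-63, G)))
l = Rational(1, 17) (l = Pow(17, -1) = Rational(1, 17) ≈ 0.058824)
Mul(Add(l, Function('p')(Function('f')(6, Mul(-3, Pow(-1, -1))))), Function('n')(3, 6)) = Mul(Add(Rational(1, 17), Mul(2, Mul(-3, Pow(-1, -1)))), Add(45, Mul(-63, 3))) = Mul(Add(Rational(1, 17), Mul(2, Mul(-3, -1))), Add(45, -189)) = Mul(Add(Rational(1, 17), Mul(2, 3)), -144) = Mul(Add(Rational(1, 17), 6), -144) = Mul(Rational(103, 17), -144) = Rational(-14832, 17)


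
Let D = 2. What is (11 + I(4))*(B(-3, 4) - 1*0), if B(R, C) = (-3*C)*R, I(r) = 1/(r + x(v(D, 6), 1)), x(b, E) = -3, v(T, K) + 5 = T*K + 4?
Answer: 432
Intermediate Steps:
v(T, K) = -1 + K*T (v(T, K) = -5 + (T*K + 4) = -5 + (K*T + 4) = -5 + (4 + K*T) = -1 + K*T)
I(r) = 1/(-3 + r) (I(r) = 1/(r - 3) = 1/(-3 + r))
B(R, C) = -3*C*R
(11 + I(4))*(B(-3, 4) - 1*0) = (11 + 1/(-3 + 4))*(-3*4*(-3) - 1*0) = (11 + 1/1)*(36 + 0) = (11 + 1)*36 = 12*36 = 432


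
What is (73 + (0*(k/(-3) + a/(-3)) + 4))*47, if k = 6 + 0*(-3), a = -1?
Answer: 3619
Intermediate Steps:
k = 6 (k = 6 + 0 = 6)
(73 + (0*(k/(-3) + a/(-3)) + 4))*47 = (73 + (0*(6/(-3) - 1/(-3)) + 4))*47 = (73 + (0*(6*(-1/3) - 1*(-1/3)) + 4))*47 = (73 + (0*(-2 + 1/3) + 4))*47 = (73 + (0*(-5/3) + 4))*47 = (73 + (0 + 4))*47 = (73 + 4)*47 = 77*47 = 3619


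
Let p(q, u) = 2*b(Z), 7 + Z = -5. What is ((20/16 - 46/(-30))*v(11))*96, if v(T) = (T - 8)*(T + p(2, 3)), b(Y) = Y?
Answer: -52104/5 ≈ -10421.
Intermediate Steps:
Z = -12 (Z = -7 - 5 = -12)
p(q, u) = -24 (p(q, u) = 2*(-12) = -24)
v(T) = (-24 + T)*(-8 + T) (v(T) = (T - 8)*(T - 24) = (-8 + T)*(-24 + T) = (-24 + T)*(-8 + T))
((20/16 - 46/(-30))*v(11))*96 = ((20/16 - 46/(-30))*(192 + 11² - 32*11))*96 = ((20*(1/16) - 46*(-1/30))*(192 + 121 - 352))*96 = ((5/4 + 23/15)*(-39))*96 = ((167/60)*(-39))*96 = -2171/20*96 = -52104/5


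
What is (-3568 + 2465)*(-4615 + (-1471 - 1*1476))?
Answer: 8340886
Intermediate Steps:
(-3568 + 2465)*(-4615 + (-1471 - 1*1476)) = -1103*(-4615 + (-1471 - 1476)) = -1103*(-4615 - 2947) = -1103*(-7562) = 8340886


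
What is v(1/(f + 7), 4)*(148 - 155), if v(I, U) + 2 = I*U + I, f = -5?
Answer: -7/2 ≈ -3.5000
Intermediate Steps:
v(I, U) = -2 + I + I*U (v(I, U) = -2 + (I*U + I) = -2 + (I + I*U) = -2 + I + I*U)
v(1/(f + 7), 4)*(148 - 155) = (-2 + 1/(-5 + 7) + 4/(-5 + 7))*(148 - 155) = (-2 + 1/2 + 4/2)*(-7) = (-2 + 1/2 + (1/2)*4)*(-7) = (-2 + 1/2 + 2)*(-7) = (1/2)*(-7) = -7/2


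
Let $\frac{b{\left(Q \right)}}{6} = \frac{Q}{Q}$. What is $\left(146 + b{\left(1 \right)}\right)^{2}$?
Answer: $23104$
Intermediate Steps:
$b{\left(Q \right)} = 6$ ($b{\left(Q \right)} = 6 \frac{Q}{Q} = 6 \cdot 1 = 6$)
$\left(146 + b{\left(1 \right)}\right)^{2} = \left(146 + 6\right)^{2} = 152^{2} = 23104$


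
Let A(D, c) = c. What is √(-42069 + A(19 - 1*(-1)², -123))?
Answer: 12*I*√293 ≈ 205.41*I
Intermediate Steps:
√(-42069 + A(19 - 1*(-1)², -123)) = √(-42069 - 123) = √(-42192) = 12*I*√293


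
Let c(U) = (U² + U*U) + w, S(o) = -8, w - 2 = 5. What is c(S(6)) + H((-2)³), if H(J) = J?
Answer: 127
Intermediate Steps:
w = 7 (w = 2 + 5 = 7)
c(U) = 7 + 2*U² (c(U) = (U² + U*U) + 7 = (U² + U²) + 7 = 2*U² + 7 = 7 + 2*U²)
c(S(6)) + H((-2)³) = (7 + 2*(-8)²) + (-2)³ = (7 + 2*64) - 8 = (7 + 128) - 8 = 135 - 8 = 127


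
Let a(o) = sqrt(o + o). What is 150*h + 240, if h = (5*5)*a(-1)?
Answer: 240 + 3750*I*sqrt(2) ≈ 240.0 + 5303.3*I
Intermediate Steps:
a(o) = sqrt(2)*sqrt(o) (a(o) = sqrt(2*o) = sqrt(2)*sqrt(o))
h = 25*I*sqrt(2) (h = (5*5)*(sqrt(2)*sqrt(-1)) = 25*(sqrt(2)*I) = 25*(I*sqrt(2)) = 25*I*sqrt(2) ≈ 35.355*I)
150*h + 240 = 150*(25*I*sqrt(2)) + 240 = 3750*I*sqrt(2) + 240 = 240 + 3750*I*sqrt(2)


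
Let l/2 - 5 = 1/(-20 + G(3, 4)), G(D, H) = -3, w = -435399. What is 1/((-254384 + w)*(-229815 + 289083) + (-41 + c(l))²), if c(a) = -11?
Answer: -1/40882056140 ≈ -2.4461e-11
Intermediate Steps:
l = 228/23 (l = 10 + 2/(-20 - 3) = 10 + 2/(-23) = 10 + 2*(-1/23) = 10 - 2/23 = 228/23 ≈ 9.9130)
1/((-254384 + w)*(-229815 + 289083) + (-41 + c(l))²) = 1/((-254384 - 435399)*(-229815 + 289083) + (-41 - 11)²) = 1/(-689783*59268 + (-52)²) = 1/(-40882058844 + 2704) = 1/(-40882056140) = -1/40882056140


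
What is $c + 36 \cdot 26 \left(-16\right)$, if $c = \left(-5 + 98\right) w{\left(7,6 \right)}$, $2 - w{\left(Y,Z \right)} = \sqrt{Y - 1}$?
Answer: $-14790 - 93 \sqrt{6} \approx -15018.0$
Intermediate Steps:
$w{\left(Y,Z \right)} = 2 - \sqrt{-1 + Y}$ ($w{\left(Y,Z \right)} = 2 - \sqrt{Y - 1} = 2 - \sqrt{-1 + Y}$)
$c = 186 - 93 \sqrt{6}$ ($c = \left(-5 + 98\right) \left(2 - \sqrt{-1 + 7}\right) = 93 \left(2 - \sqrt{6}\right) = 186 - 93 \sqrt{6} \approx -41.803$)
$c + 36 \cdot 26 \left(-16\right) = \left(186 - 93 \sqrt{6}\right) + 36 \cdot 26 \left(-16\right) = \left(186 - 93 \sqrt{6}\right) + 936 \left(-16\right) = \left(186 - 93 \sqrt{6}\right) - 14976 = -14790 - 93 \sqrt{6}$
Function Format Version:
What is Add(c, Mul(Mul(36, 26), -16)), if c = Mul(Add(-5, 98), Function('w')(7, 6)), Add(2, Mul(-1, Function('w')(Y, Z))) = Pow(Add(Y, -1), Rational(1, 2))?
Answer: Add(-14790, Mul(-93, Pow(6, Rational(1, 2)))) ≈ -15018.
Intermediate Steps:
Function('w')(Y, Z) = Add(2, Mul(-1, Pow(Add(-1, Y), Rational(1, 2)))) (Function('w')(Y, Z) = Add(2, Mul(-1, Pow(Add(Y, -1), Rational(1, 2)))) = Add(2, Mul(-1, Pow(Add(-1, Y), Rational(1, 2)))))
c = Add(186, Mul(-93, Pow(6, Rational(1, 2)))) (c = Mul(Add(-5, 98), Add(2, Mul(-1, Pow(Add(-1, 7), Rational(1, 2))))) = Mul(93, Add(2, Mul(-1, Pow(6, Rational(1, 2))))) = Add(186, Mul(-93, Pow(6, Rational(1, 2)))) ≈ -41.803)
Add(c, Mul(Mul(36, 26), -16)) = Add(Add(186, Mul(-93, Pow(6, Rational(1, 2)))), Mul(Mul(36, 26), -16)) = Add(Add(186, Mul(-93, Pow(6, Rational(1, 2)))), Mul(936, -16)) = Add(Add(186, Mul(-93, Pow(6, Rational(1, 2)))), -14976) = Add(-14790, Mul(-93, Pow(6, Rational(1, 2))))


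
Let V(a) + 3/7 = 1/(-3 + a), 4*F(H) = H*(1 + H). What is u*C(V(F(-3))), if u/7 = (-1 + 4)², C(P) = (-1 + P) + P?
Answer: -201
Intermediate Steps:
F(H) = H*(1 + H)/4 (F(H) = (H*(1 + H))/4 = H*(1 + H)/4)
V(a) = -3/7 + 1/(-3 + a)
C(P) = -1 + 2*P
u = 63 (u = 7*(-1 + 4)² = 7*3² = 7*9 = 63)
u*C(V(F(-3))) = 63*(-1 + 2*((16 - 3*(-3)*(1 - 3)/4)/(7*(-3 + (¼)*(-3)*(1 - 3))))) = 63*(-1 + 2*((16 - 3*(-3)*(-2)/4)/(7*(-3 + (¼)*(-3)*(-2))))) = 63*(-1 + 2*((16 - 3*3/2)/(7*(-3 + 3/2)))) = 63*(-1 + 2*((16 - 9/2)/(7*(-3/2)))) = 63*(-1 + 2*((⅐)*(-⅔)*(23/2))) = 63*(-1 + 2*(-23/21)) = 63*(-1 - 46/21) = 63*(-67/21) = -201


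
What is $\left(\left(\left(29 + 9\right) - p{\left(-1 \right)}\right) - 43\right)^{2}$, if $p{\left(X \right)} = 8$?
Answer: $169$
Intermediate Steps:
$\left(\left(\left(29 + 9\right) - p{\left(-1 \right)}\right) - 43\right)^{2} = \left(\left(\left(29 + 9\right) - 8\right) - 43\right)^{2} = \left(\left(38 - 8\right) - 43\right)^{2} = \left(30 - 43\right)^{2} = \left(-13\right)^{2} = 169$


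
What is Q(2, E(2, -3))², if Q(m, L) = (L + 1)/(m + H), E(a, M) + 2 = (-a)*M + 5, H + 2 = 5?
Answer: 4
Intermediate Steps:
H = 3 (H = -2 + 5 = 3)
E(a, M) = 3 - M*a (E(a, M) = -2 + ((-a)*M + 5) = -2 + (-M*a + 5) = -2 + (5 - M*a) = 3 - M*a)
Q(m, L) = (1 + L)/(3 + m) (Q(m, L) = (L + 1)/(m + 3) = (1 + L)/(3 + m))
Q(2, E(2, -3))² = ((1 + (3 - 1*(-3)*2))/(3 + 2))² = ((1 + (3 + 6))/5)² = ((1 + 9)/5)² = ((⅕)*10)² = 2² = 4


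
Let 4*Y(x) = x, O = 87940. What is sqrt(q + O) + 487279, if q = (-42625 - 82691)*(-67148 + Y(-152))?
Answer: 487279 + 2*sqrt(2104892179) ≈ 5.7904e+5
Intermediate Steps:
Y(x) = x/4
q = 8419480776 (q = (-42625 - 82691)*(-67148 + (1/4)*(-152)) = -125316*(-67148 - 38) = -125316*(-67186) = 8419480776)
sqrt(q + O) + 487279 = sqrt(8419480776 + 87940) + 487279 = sqrt(8419568716) + 487279 = 2*sqrt(2104892179) + 487279 = 487279 + 2*sqrt(2104892179)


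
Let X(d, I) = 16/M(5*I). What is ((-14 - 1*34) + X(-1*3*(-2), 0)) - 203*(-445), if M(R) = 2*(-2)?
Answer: 90283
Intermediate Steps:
M(R) = -4
X(d, I) = -4 (X(d, I) = 16/(-4) = 16*(-1/4) = -4)
((-14 - 1*34) + X(-1*3*(-2), 0)) - 203*(-445) = ((-14 - 1*34) - 4) - 203*(-445) = ((-14 - 34) - 4) + 90335 = (-48 - 4) + 90335 = -52 + 90335 = 90283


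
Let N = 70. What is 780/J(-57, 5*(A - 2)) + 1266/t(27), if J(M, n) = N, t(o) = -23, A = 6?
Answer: -7068/161 ≈ -43.901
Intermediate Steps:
J(M, n) = 70
780/J(-57, 5*(A - 2)) + 1266/t(27) = 780/70 + 1266/(-23) = 780*(1/70) + 1266*(-1/23) = 78/7 - 1266/23 = -7068/161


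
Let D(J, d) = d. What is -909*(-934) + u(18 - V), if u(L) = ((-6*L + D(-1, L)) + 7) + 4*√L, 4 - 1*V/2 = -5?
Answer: 849013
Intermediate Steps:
V = 18 (V = 8 - 2*(-5) = 8 + 10 = 18)
u(L) = 7 - 5*L + 4*√L (u(L) = ((-6*L + L) + 7) + 4*√L = (-5*L + 7) + 4*√L = (7 - 5*L) + 4*√L = 7 - 5*L + 4*√L)
-909*(-934) + u(18 - V) = -909*(-934) + (7 - 5*(18 - 1*18) + 4*√(18 - 1*18)) = 849006 + (7 - 5*(18 - 18) + 4*√(18 - 18)) = 849006 + (7 - 5*0 + 4*√0) = 849006 + (7 + 0 + 4*0) = 849006 + (7 + 0 + 0) = 849006 + 7 = 849013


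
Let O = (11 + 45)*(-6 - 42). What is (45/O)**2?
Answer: 225/802816 ≈ 0.00028026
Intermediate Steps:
O = -2688 (O = 56*(-48) = -2688)
(45/O)**2 = (45/(-2688))**2 = (45*(-1/2688))**2 = (-15/896)**2 = 225/802816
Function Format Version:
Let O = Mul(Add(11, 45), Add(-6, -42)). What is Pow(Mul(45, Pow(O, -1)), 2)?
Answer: Rational(225, 802816) ≈ 0.00028026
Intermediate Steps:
O = -2688 (O = Mul(56, -48) = -2688)
Pow(Mul(45, Pow(O, -1)), 2) = Pow(Mul(45, Pow(-2688, -1)), 2) = Pow(Mul(45, Rational(-1, 2688)), 2) = Pow(Rational(-15, 896), 2) = Rational(225, 802816)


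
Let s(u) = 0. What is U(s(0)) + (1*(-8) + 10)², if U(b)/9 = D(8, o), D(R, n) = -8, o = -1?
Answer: -68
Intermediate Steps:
U(b) = -72 (U(b) = 9*(-8) = -72)
U(s(0)) + (1*(-8) + 10)² = -72 + (1*(-8) + 10)² = -72 + (-8 + 10)² = -72 + 2² = -72 + 4 = -68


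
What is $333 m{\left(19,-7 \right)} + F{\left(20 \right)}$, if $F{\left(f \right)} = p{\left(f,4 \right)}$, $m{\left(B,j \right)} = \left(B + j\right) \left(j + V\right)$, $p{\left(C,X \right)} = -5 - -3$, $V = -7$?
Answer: $-55946$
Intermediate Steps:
$p{\left(C,X \right)} = -2$ ($p{\left(C,X \right)} = -5 + 3 = -2$)
$m{\left(B,j \right)} = \left(-7 + j\right) \left(B + j\right)$ ($m{\left(B,j \right)} = \left(B + j\right) \left(j - 7\right) = \left(B + j\right) \left(-7 + j\right) = \left(-7 + j\right) \left(B + j\right)$)
$F{\left(f \right)} = -2$
$333 m{\left(19,-7 \right)} + F{\left(20 \right)} = 333 \left(\left(-7\right)^{2} - 133 - -49 + 19 \left(-7\right)\right) - 2 = 333 \left(49 - 133 + 49 - 133\right) - 2 = 333 \left(-168\right) - 2 = -55944 - 2 = -55946$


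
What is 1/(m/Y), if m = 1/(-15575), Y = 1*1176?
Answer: -18316200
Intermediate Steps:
Y = 1176
m = -1/15575 ≈ -6.4205e-5
1/(m/Y) = 1/(-1/15575/1176) = 1/(-1/15575*1/1176) = 1/(-1/18316200) = -18316200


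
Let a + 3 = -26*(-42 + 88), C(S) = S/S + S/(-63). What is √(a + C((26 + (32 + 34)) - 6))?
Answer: 2*I*√132230/21 ≈ 34.632*I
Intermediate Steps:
C(S) = 1 - S/63 (C(S) = 1 + S*(-1/63) = 1 - S/63)
a = -1199 (a = -3 - 26*(-42 + 88) = -3 - 26*46 = -3 - 1196 = -1199)
√(a + C((26 + (32 + 34)) - 6)) = √(-1199 + (1 - ((26 + (32 + 34)) - 6)/63)) = √(-1199 + (1 - ((26 + 66) - 6)/63)) = √(-1199 + (1 - (92 - 6)/63)) = √(-1199 + (1 - 1/63*86)) = √(-1199 + (1 - 86/63)) = √(-1199 - 23/63) = √(-75560/63) = 2*I*√132230/21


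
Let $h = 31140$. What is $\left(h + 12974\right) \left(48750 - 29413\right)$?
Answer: $853032418$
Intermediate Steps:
$\left(h + 12974\right) \left(48750 - 29413\right) = \left(31140 + 12974\right) \left(48750 - 29413\right) = 44114 \cdot 19337 = 853032418$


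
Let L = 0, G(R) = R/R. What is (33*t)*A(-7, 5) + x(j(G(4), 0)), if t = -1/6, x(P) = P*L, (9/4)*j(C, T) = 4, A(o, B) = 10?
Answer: -55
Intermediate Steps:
G(R) = 1
j(C, T) = 16/9 (j(C, T) = (4/9)*4 = 16/9)
x(P) = 0 (x(P) = P*0 = 0)
t = -⅙ (t = -1*⅙ = -⅙ ≈ -0.16667)
(33*t)*A(-7, 5) + x(j(G(4), 0)) = (33*(-⅙))*10 + 0 = -11/2*10 + 0 = -55 + 0 = -55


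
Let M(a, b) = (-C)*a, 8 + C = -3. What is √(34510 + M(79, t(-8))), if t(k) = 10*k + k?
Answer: 3*√3931 ≈ 188.09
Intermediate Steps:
t(k) = 11*k
C = -11 (C = -8 - 3 = -11)
M(a, b) = 11*a (M(a, b) = (-1*(-11))*a = 11*a)
√(34510 + M(79, t(-8))) = √(34510 + 11*79) = √(34510 + 869) = √35379 = 3*√3931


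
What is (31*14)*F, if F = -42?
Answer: -18228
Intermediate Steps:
(31*14)*F = (31*14)*(-42) = 434*(-42) = -18228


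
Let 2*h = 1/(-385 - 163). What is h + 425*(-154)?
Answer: -71733201/1096 ≈ -65450.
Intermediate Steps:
h = -1/1096 (h = 1/(2*(-385 - 163)) = (½)/(-548) = (½)*(-1/548) = -1/1096 ≈ -0.00091241)
h + 425*(-154) = -1/1096 + 425*(-154) = -1/1096 - 65450 = -71733201/1096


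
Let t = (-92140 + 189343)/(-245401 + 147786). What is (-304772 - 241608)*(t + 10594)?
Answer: -112995329628532/19523 ≈ -5.7878e+9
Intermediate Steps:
t = -97203/97615 (t = 97203/(-97615) = 97203*(-1/97615) = -97203/97615 ≈ -0.99578)
(-304772 - 241608)*(t + 10594) = (-304772 - 241608)*(-97203/97615 + 10594) = -546380*1034036107/97615 = -112995329628532/19523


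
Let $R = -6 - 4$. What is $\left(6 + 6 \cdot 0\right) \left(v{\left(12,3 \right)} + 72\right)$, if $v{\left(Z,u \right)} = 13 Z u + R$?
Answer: $3180$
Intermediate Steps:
$R = -10$
$v{\left(Z,u \right)} = -10 + 13 Z u$ ($v{\left(Z,u \right)} = 13 Z u - 10 = -10 + 13 Z u$)
$\left(6 + 6 \cdot 0\right) \left(v{\left(12,3 \right)} + 72\right) = \left(6 + 6 \cdot 0\right) \left(\left(-10 + 13 \cdot 12 \cdot 3\right) + 72\right) = \left(6 + 0\right) \left(\left(-10 + 468\right) + 72\right) = 6 \left(458 + 72\right) = 6 \cdot 530 = 3180$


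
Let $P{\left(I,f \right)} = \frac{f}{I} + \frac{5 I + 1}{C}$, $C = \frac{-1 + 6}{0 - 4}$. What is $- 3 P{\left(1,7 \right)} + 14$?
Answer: $\frac{37}{5} \approx 7.4$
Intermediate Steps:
$C = - \frac{5}{4}$ ($C = \frac{5}{-4} = 5 \left(- \frac{1}{4}\right) = - \frac{5}{4} \approx -1.25$)
$P{\left(I,f \right)} = - \frac{4}{5} - 4 I + \frac{f}{I}$ ($P{\left(I,f \right)} = \frac{f}{I} + \frac{5 I + 1}{- \frac{5}{4}} = \frac{f}{I} + \left(1 + 5 I\right) \left(- \frac{4}{5}\right) = \frac{f}{I} - \left(\frac{4}{5} + 4 I\right) = - \frac{4}{5} - 4 I + \frac{f}{I}$)
$- 3 P{\left(1,7 \right)} + 14 = - 3 \left(- \frac{4}{5} - 4 + \frac{7}{1}\right) + 14 = - 3 \left(- \frac{4}{5} - 4 + 7 \cdot 1\right) + 14 = - 3 \left(- \frac{4}{5} - 4 + 7\right) + 14 = \left(-3\right) \frac{11}{5} + 14 = - \frac{33}{5} + 14 = \frac{37}{5}$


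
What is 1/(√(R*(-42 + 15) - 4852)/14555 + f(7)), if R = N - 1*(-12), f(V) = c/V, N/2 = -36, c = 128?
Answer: 5931744700/108466193749 - 713195*I*√202/867729549992 ≈ 0.054688 - 1.1682e-5*I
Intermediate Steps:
N = -72 (N = 2*(-36) = -72)
f(V) = 128/V
R = -60 (R = -72 - 1*(-12) = -72 + 12 = -60)
1/(√(R*(-42 + 15) - 4852)/14555 + f(7)) = 1/(√(-60*(-42 + 15) - 4852)/14555 + 128/7) = 1/(√(-60*(-27) - 4852)*(1/14555) + 128*(⅐)) = 1/(√(1620 - 4852)*(1/14555) + 128/7) = 1/(√(-3232)*(1/14555) + 128/7) = 1/((4*I*√202)*(1/14555) + 128/7) = 1/(4*I*√202/14555 + 128/7) = 1/(128/7 + 4*I*√202/14555)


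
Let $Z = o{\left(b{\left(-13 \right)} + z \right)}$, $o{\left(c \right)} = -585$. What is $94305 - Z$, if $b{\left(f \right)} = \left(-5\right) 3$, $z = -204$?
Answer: $94890$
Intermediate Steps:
$b{\left(f \right)} = -15$
$Z = -585$
$94305 - Z = 94305 - -585 = 94305 + 585 = 94890$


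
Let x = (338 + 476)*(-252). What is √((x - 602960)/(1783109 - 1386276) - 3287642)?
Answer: I*√517726445589117042/396833 ≈ 1813.2*I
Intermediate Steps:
x = -205128 (x = 814*(-252) = -205128)
√((x - 602960)/(1783109 - 1386276) - 3287642) = √((-205128 - 602960)/(1783109 - 1386276) - 3287642) = √(-808088/396833 - 3287642) = √(-1304645645874/396833) = I*√517726445589117042/396833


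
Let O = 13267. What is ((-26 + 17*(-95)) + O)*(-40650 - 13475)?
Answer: -629257250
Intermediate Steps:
((-26 + 17*(-95)) + O)*(-40650 - 13475) = ((-26 + 17*(-95)) + 13267)*(-40650 - 13475) = ((-26 - 1615) + 13267)*(-54125) = (-1641 + 13267)*(-54125) = 11626*(-54125) = -629257250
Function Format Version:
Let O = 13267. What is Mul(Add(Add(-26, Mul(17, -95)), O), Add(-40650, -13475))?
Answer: -629257250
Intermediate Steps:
Mul(Add(Add(-26, Mul(17, -95)), O), Add(-40650, -13475)) = Mul(Add(Add(-26, Mul(17, -95)), 13267), Add(-40650, -13475)) = Mul(Add(Add(-26, -1615), 13267), -54125) = Mul(Add(-1641, 13267), -54125) = Mul(11626, -54125) = -629257250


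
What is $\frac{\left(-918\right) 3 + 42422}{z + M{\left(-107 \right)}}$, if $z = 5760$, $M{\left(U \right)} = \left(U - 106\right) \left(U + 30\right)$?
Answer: $\frac{39668}{22161} \approx 1.79$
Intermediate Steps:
$M{\left(U \right)} = \left(-106 + U\right) \left(30 + U\right)$
$\frac{\left(-918\right) 3 + 42422}{z + M{\left(-107 \right)}} = \frac{\left(-918\right) 3 + 42422}{5760 - \left(-4952 - 11449\right)} = \frac{-2754 + 42422}{5760 + \left(-3180 + 11449 + 8132\right)} = \frac{39668}{5760 + 16401} = \frac{39668}{22161}$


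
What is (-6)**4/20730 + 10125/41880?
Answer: 2935197/9646360 ≈ 0.30428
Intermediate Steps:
(-6)**4/20730 + 10125/41880 = 1296*(1/20730) + 10125*(1/41880) = 216/3455 + 675/2792 = 2935197/9646360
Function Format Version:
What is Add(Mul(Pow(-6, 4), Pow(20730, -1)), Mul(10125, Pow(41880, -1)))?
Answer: Rational(2935197, 9646360) ≈ 0.30428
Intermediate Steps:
Add(Mul(Pow(-6, 4), Pow(20730, -1)), Mul(10125, Pow(41880, -1))) = Add(Mul(1296, Rational(1, 20730)), Mul(10125, Rational(1, 41880))) = Add(Rational(216, 3455), Rational(675, 2792)) = Rational(2935197, 9646360)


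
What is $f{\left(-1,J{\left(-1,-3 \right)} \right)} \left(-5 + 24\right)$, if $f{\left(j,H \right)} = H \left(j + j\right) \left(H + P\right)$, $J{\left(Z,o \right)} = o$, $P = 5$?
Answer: $228$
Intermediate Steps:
$f{\left(j,H \right)} = 2 H j \left(5 + H\right)$ ($f{\left(j,H \right)} = H \left(j + j\right) \left(H + 5\right) = H 2 j \left(5 + H\right) = 2 H j \left(5 + H\right)$)
$f{\left(-1,J{\left(-1,-3 \right)} \right)} \left(-5 + 24\right) = 2 \left(-3\right) \left(-1\right) \left(5 - 3\right) \left(-5 + 24\right) = 2 \left(-3\right) \left(-1\right) 2 \cdot 19 = 12 \cdot 19 = 228$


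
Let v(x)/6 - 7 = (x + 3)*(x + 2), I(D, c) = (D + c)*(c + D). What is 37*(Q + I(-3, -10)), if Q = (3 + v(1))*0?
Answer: 6253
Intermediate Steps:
I(D, c) = (D + c)² (I(D, c) = (D + c)*(D + c) = (D + c)²)
v(x) = 42 + 6*(2 + x)*(3 + x) (v(x) = 42 + 6*((x + 3)*(x + 2)) = 42 + 6*((3 + x)*(2 + x)) = 42 + 6*((2 + x)*(3 + x)) = 42 + 6*(2 + x)*(3 + x))
Q = 0 (Q = (3 + (78 + 6*1² + 30*1))*0 = (3 + (78 + 6*1 + 30))*0 = (3 + (78 + 6 + 30))*0 = (3 + 114)*0 = 117*0 = 0)
37*(Q + I(-3, -10)) = 37*(0 + (-3 - 10)²) = 37*(0 + (-13)²) = 37*(0 + 169) = 37*169 = 6253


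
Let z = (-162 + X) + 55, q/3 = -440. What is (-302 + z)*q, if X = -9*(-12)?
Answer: 397320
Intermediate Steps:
X = 108
q = -1320 (q = 3*(-440) = -1320)
z = 1 (z = (-162 + 108) + 55 = -54 + 55 = 1)
(-302 + z)*q = (-302 + 1)*(-1320) = -301*(-1320) = 397320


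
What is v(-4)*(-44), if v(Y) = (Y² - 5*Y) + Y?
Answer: -1408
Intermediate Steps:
v(Y) = Y² - 4*Y
v(-4)*(-44) = -4*(-4 - 4)*(-44) = -4*(-8)*(-44) = 32*(-44) = -1408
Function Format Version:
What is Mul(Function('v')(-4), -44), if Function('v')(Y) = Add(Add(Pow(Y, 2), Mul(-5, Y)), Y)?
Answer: -1408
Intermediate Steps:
Function('v')(Y) = Add(Pow(Y, 2), Mul(-4, Y))
Mul(Function('v')(-4), -44) = Mul(Mul(-4, Add(-4, -4)), -44) = Mul(Mul(-4, -8), -44) = Mul(32, -44) = -1408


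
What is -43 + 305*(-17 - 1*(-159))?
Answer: 43267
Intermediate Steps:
-43 + 305*(-17 - 1*(-159)) = -43 + 305*(-17 + 159) = -43 + 305*142 = -43 + 43310 = 43267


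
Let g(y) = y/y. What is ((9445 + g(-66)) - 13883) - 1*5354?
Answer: -9791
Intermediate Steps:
g(y) = 1
((9445 + g(-66)) - 13883) - 1*5354 = ((9445 + 1) - 13883) - 1*5354 = (9446 - 13883) - 5354 = -4437 - 5354 = -9791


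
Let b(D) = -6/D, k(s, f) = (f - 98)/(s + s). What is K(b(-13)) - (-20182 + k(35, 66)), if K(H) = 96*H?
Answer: 9203178/455 ≈ 20227.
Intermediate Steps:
k(s, f) = (-98 + f)/(2*s) (k(s, f) = (-98 + f)/((2*s)) = (-98 + f)*(1/(2*s)) = (-98 + f)/(2*s))
K(b(-13)) - (-20182 + k(35, 66)) = 96*(-6/(-13)) - (-20182 + (1/2)*(-98 + 66)/35) = 96*(-6*(-1/13)) - (-20182 + (1/2)*(1/35)*(-32)) = 96*(6/13) - (-20182 - 16/35) = 576/13 - 1*(-706386/35) = 576/13 + 706386/35 = 9203178/455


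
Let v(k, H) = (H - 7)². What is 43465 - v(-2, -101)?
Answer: 31801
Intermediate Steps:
v(k, H) = (-7 + H)²
43465 - v(-2, -101) = 43465 - (-7 - 101)² = 43465 - 1*(-108)² = 43465 - 1*11664 = 43465 - 11664 = 31801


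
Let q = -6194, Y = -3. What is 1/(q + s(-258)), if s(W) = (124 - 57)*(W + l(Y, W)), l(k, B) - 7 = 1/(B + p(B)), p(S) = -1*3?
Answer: -261/6005938 ≈ -4.3457e-5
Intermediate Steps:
p(S) = -3
l(k, B) = 7 + 1/(-3 + B) (l(k, B) = 7 + 1/(B - 3) = 7 + 1/(-3 + B))
s(W) = 67*W + 67*(-20 + 7*W)/(-3 + W) (s(W) = (124 - 57)*(W + (-20 + 7*W)/(-3 + W)) = 67*(W + (-20 + 7*W)/(-3 + W)) = 67*W + 67*(-20 + 7*W)/(-3 + W))
1/(q + s(-258)) = 1/(-6194 + 67*(-20 + (-258)**2 + 4*(-258))/(-3 - 258)) = 1/(-6194 + 67*(-20 + 66564 - 1032)/(-261)) = 1/(-6194 + 67*(-1/261)*65512) = 1/(-6194 - 4389304/261) = 1/(-6005938/261) = -261/6005938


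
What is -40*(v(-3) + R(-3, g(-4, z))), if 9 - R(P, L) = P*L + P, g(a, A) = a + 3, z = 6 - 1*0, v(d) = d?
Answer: -240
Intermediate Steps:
z = 6 (z = 6 + 0 = 6)
g(a, A) = 3 + a
R(P, L) = 9 - P - L*P (R(P, L) = 9 - (P*L + P) = 9 - (L*P + P) = 9 - (P + L*P) = 9 + (-P - L*P) = 9 - P - L*P)
-40*(v(-3) + R(-3, g(-4, z))) = -40*(-3 + (9 - 1*(-3) - 1*(3 - 4)*(-3))) = -40*(-3 + (9 + 3 - 1*(-1)*(-3))) = -40*(-3 + (9 + 3 - 3)) = -40*(-3 + 9) = -40*6 = -240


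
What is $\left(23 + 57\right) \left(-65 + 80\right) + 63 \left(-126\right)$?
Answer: $-6738$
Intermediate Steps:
$\left(23 + 57\right) \left(-65 + 80\right) + 63 \left(-126\right) = 80 \cdot 15 - 7938 = 1200 - 7938 = -6738$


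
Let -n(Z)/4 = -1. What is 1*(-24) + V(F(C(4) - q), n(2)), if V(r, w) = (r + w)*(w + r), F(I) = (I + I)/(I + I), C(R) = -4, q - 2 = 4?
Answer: 1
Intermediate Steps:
q = 6 (q = 2 + 4 = 6)
n(Z) = 4 (n(Z) = -4*(-1) = 4)
F(I) = 1 (F(I) = (2*I)/((2*I)) = (2*I)*(1/(2*I)) = 1)
V(r, w) = (r + w)**2 (V(r, w) = (r + w)*(r + w) = (r + w)**2)
1*(-24) + V(F(C(4) - q), n(2)) = 1*(-24) + (1 + 4)**2 = -24 + 5**2 = -24 + 25 = 1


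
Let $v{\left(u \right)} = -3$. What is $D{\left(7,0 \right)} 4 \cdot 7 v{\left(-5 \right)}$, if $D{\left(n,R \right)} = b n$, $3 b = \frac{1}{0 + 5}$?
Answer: $- \frac{196}{5} \approx -39.2$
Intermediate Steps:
$b = \frac{1}{15}$ ($b = \frac{1}{3 \left(0 + 5\right)} = \frac{1}{3 \cdot 5} = \frac{1}{3} \cdot \frac{1}{5} = \frac{1}{15} \approx 0.066667$)
$D{\left(n,R \right)} = \frac{n}{15}$
$D{\left(7,0 \right)} 4 \cdot 7 v{\left(-5 \right)} = \frac{1}{15} \cdot 7 \cdot 4 \cdot 7 \left(-3\right) = \frac{7}{15} \cdot 28 \left(-3\right) = \frac{196}{15} \left(-3\right) = - \frac{196}{5}$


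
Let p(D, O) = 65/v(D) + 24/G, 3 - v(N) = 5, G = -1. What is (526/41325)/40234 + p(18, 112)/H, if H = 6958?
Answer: -93937197917/11568858207900 ≈ -0.0081198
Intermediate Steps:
v(N) = -2 (v(N) = 3 - 1*5 = 3 - 5 = -2)
p(D, O) = -113/2 (p(D, O) = 65/(-2) + 24/(-1) = 65*(-1/2) + 24*(-1) = -65/2 - 24 = -113/2)
(526/41325)/40234 + p(18, 112)/H = (526/41325)/40234 - 113/2/6958 = (526*(1/41325))*(1/40234) - 113/2*1/6958 = (526/41325)*(1/40234) - 113/13916 = 263/831335025 - 113/13916 = -93937197917/11568858207900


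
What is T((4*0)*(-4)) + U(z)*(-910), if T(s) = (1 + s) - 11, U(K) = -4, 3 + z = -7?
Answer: 3630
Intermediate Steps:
z = -10 (z = -3 - 7 = -10)
T(s) = -10 + s
T((4*0)*(-4)) + U(z)*(-910) = (-10 + (4*0)*(-4)) - 4*(-910) = (-10 + 0*(-4)) + 3640 = (-10 + 0) + 3640 = -10 + 3640 = 3630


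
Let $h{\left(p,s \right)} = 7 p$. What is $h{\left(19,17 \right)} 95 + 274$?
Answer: $12909$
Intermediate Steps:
$h{\left(19,17 \right)} 95 + 274 = 7 \cdot 19 \cdot 95 + 274 = 133 \cdot 95 + 274 = 12635 + 274 = 12909$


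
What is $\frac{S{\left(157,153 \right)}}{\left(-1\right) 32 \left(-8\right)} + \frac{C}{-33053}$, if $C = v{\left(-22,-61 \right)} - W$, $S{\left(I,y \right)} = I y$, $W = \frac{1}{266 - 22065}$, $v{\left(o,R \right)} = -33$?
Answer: $\frac{17307851454983}{184453720832} \approx 93.833$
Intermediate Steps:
$W = - \frac{1}{21799}$ ($W = \frac{1}{-21799} = - \frac{1}{21799} \approx -4.5874 \cdot 10^{-5}$)
$C = - \frac{719366}{21799}$ ($C = -33 - - \frac{1}{21799} = -33 + \frac{1}{21799} = - \frac{719366}{21799} \approx -33.0$)
$\frac{S{\left(157,153 \right)}}{\left(-1\right) 32 \left(-8\right)} + \frac{C}{-33053} = \frac{157 \cdot 153}{\left(-1\right) 32 \left(-8\right)} - \frac{719366}{21799 \left(-33053\right)} = \frac{24021}{\left(-32\right) \left(-8\right)} - - \frac{719366}{720522347} = \frac{24021}{256} + \frac{719366}{720522347} = \frac{17307851454983}{184453720832}$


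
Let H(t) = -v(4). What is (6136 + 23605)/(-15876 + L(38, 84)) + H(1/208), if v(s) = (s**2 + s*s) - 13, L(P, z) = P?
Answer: -330663/15838 ≈ -20.878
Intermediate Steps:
v(s) = -13 + 2*s**2 (v(s) = (s**2 + s**2) - 13 = 2*s**2 - 13 = -13 + 2*s**2)
H(t) = -19 (H(t) = -(-13 + 2*4**2) = -(-13 + 2*16) = -(-13 + 32) = -1*19 = -19)
(6136 + 23605)/(-15876 + L(38, 84)) + H(1/208) = (6136 + 23605)/(-15876 + 38) - 19 = 29741/(-15838) - 19 = 29741*(-1/15838) - 19 = -29741/15838 - 19 = -330663/15838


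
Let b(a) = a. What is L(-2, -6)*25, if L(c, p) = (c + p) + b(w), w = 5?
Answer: -75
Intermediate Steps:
L(c, p) = 5 + c + p (L(c, p) = (c + p) + 5 = 5 + c + p)
L(-2, -6)*25 = (5 - 2 - 6)*25 = -3*25 = -75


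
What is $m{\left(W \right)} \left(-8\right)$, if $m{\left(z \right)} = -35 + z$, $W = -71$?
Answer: $848$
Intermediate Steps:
$m{\left(W \right)} \left(-8\right) = \left(-35 - 71\right) \left(-8\right) = \left(-106\right) \left(-8\right) = 848$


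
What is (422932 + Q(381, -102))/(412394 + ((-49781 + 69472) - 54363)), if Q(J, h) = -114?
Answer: 211409/188861 ≈ 1.1194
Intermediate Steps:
(422932 + Q(381, -102))/(412394 + ((-49781 + 69472) - 54363)) = (422932 - 114)/(412394 + ((-49781 + 69472) - 54363)) = 422818/(412394 + (19691 - 54363)) = 422818/(412394 - 34672) = 422818/377722 = 422818*(1/377722) = 211409/188861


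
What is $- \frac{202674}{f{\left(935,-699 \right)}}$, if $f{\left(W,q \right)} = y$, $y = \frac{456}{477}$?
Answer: $- \frac{16112583}{76} \approx -2.1201 \cdot 10^{5}$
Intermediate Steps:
$y = \frac{152}{159}$ ($y = 456 \cdot \frac{1}{477} = \frac{152}{159} \approx 0.95597$)
$f{\left(W,q \right)} = \frac{152}{159}$
$- \frac{202674}{f{\left(935,-699 \right)}} = - \frac{202674}{\frac{152}{159}} = \left(-202674\right) \frac{159}{152} = - \frac{16112583}{76}$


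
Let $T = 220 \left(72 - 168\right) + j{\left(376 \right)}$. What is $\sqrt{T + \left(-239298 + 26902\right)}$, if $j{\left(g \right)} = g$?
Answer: $2 i \sqrt{58285} \approx 482.85 i$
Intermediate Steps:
$T = -20744$ ($T = 220 \left(72 - 168\right) + 376 = 220 \left(-96\right) + 376 = -21120 + 376 = -20744$)
$\sqrt{T + \left(-239298 + 26902\right)} = \sqrt{-20744 + \left(-239298 + 26902\right)} = \sqrt{-20744 - 212396} = \sqrt{-233140} = 2 i \sqrt{58285}$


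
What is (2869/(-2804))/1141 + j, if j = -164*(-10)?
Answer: 5246954091/3199364 ≈ 1640.0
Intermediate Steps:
j = 1640
(2869/(-2804))/1141 + j = (2869/(-2804))/1141 + 1640 = (2869*(-1/2804))*(1/1141) + 1640 = -2869/2804*1/1141 + 1640 = -2869/3199364 + 1640 = 5246954091/3199364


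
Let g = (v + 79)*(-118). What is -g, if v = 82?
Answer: 18998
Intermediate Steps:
g = -18998 (g = (82 + 79)*(-118) = 161*(-118) = -18998)
-g = -1*(-18998) = 18998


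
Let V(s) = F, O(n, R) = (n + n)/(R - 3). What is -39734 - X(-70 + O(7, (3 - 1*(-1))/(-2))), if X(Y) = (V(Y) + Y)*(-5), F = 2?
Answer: -40088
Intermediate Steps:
O(n, R) = 2*n/(-3 + R) (O(n, R) = (2*n)/(-3 + R) = 2*n/(-3 + R))
V(s) = 2
X(Y) = -10 - 5*Y (X(Y) = (2 + Y)*(-5) = -10 - 5*Y)
-39734 - X(-70 + O(7, (3 - 1*(-1))/(-2))) = -39734 - (-10 - 5*(-70 + 2*7/(-3 + (3 - 1*(-1))/(-2)))) = -39734 - (-10 - 5*(-70 + 2*7/(-3 + (3 + 1)*(-½)))) = -39734 - (-10 - 5*(-70 + 2*7/(-3 + 4*(-½)))) = -39734 - (-10 - 5*(-70 + 2*7/(-3 - 2))) = -39734 - (-10 - 5*(-70 + 2*7/(-5))) = -39734 - (-10 - 5*(-70 + 2*7*(-⅕))) = -39734 - (-10 - 5*(-70 - 14/5)) = -39734 - (-10 - 5*(-364/5)) = -39734 - (-10 + 364) = -39734 - 1*354 = -39734 - 354 = -40088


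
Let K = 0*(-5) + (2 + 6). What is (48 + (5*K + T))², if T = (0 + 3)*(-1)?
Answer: 7225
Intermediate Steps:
K = 8 (K = 0 + 8 = 8)
T = -3 (T = 3*(-1) = -3)
(48 + (5*K + T))² = (48 + (5*8 - 3))² = (48 + (40 - 3))² = (48 + 37)² = 85² = 7225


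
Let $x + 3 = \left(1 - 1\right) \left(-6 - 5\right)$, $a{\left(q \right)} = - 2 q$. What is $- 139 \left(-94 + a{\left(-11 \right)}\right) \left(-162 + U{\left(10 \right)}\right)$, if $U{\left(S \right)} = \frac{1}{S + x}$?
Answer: $- \frac{11339064}{7} \approx -1.6199 \cdot 10^{6}$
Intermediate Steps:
$x = -3$ ($x = -3 + \left(1 - 1\right) \left(-6 - 5\right) = -3 + 0 \left(-11\right) = -3 + 0 = -3$)
$U{\left(S \right)} = \frac{1}{-3 + S}$ ($U{\left(S \right)} = \frac{1}{S - 3} = \frac{1}{-3 + S}$)
$- 139 \left(-94 + a{\left(-11 \right)}\right) \left(-162 + U{\left(10 \right)}\right) = - 139 \left(-94 - -22\right) \left(-162 + \frac{1}{-3 + 10}\right) = - 139 \left(-94 + 22\right) \left(-162 + \frac{1}{7}\right) = - 139 \left(- 72 \left(-162 + \frac{1}{7}\right)\right) = - 139 \left(\left(-72\right) \left(- \frac{1133}{7}\right)\right) = \left(-139\right) \frac{81576}{7} = - \frac{11339064}{7}$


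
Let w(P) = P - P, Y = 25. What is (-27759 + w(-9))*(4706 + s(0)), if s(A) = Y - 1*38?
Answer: -130272987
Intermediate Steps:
s(A) = -13 (s(A) = 25 - 1*38 = 25 - 38 = -13)
w(P) = 0
(-27759 + w(-9))*(4706 + s(0)) = (-27759 + 0)*(4706 - 13) = -27759*4693 = -130272987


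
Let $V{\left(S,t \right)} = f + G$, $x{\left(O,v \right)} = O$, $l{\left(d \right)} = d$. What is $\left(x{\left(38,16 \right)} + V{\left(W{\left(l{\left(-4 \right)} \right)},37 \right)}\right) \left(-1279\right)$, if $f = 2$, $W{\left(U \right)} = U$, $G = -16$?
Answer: $-30696$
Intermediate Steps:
$V{\left(S,t \right)} = -14$ ($V{\left(S,t \right)} = 2 - 16 = -14$)
$\left(x{\left(38,16 \right)} + V{\left(W{\left(l{\left(-4 \right)} \right)},37 \right)}\right) \left(-1279\right) = \left(38 - 14\right) \left(-1279\right) = 24 \left(-1279\right) = -30696$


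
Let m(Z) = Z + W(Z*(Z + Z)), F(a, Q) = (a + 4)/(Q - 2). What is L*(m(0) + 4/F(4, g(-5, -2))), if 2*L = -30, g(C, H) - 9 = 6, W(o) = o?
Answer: -195/2 ≈ -97.500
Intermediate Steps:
g(C, H) = 15 (g(C, H) = 9 + 6 = 15)
L = -15 (L = (½)*(-30) = -15)
F(a, Q) = (4 + a)/(-2 + Q)
m(Z) = Z + 2*Z² (m(Z) = Z + Z*(Z + Z) = Z + Z*(2*Z) = Z + 2*Z²)
L*(m(0) + 4/F(4, g(-5, -2))) = -15*(0*(1 + 2*0) + 4/(((4 + 4)/(-2 + 15)))) = -15*(0*(1 + 0) + 4/((8/13))) = -15*(0*1 + 4/(((1/13)*8))) = -15*(0 + 4/(8/13)) = -15*(0 + 4*(13/8)) = -15*(0 + 13/2) = -15*13/2 = -195/2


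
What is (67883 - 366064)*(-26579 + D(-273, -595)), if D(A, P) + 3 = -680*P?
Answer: -112717785258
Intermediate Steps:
D(A, P) = -3 - 680*P
(67883 - 366064)*(-26579 + D(-273, -595)) = (67883 - 366064)*(-26579 + (-3 - 680*(-595))) = -298181*(-26579 + (-3 + 404600)) = -298181*(-26579 + 404597) = -298181*378018 = -112717785258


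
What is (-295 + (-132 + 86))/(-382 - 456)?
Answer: 341/838 ≈ 0.40692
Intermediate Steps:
(-295 + (-132 + 86))/(-382 - 456) = (-295 - 46)/(-838) = -341*(-1/838) = 341/838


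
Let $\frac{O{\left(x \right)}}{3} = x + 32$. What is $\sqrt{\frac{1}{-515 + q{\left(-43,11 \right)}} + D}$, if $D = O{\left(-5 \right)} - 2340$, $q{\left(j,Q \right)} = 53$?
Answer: $\frac{i \sqrt{482170458}}{462} \approx 47.529 i$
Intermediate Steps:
$O{\left(x \right)} = 96 + 3 x$ ($O{\left(x \right)} = 3 \left(x + 32\right) = 3 \left(32 + x\right) = 96 + 3 x$)
$D = -2259$ ($D = \left(96 + 3 \left(-5\right)\right) - 2340 = \left(96 - 15\right) - 2340 = 81 - 2340 = -2259$)
$\sqrt{\frac{1}{-515 + q{\left(-43,11 \right)}} + D} = \sqrt{\frac{1}{-515 + 53} - 2259} = \sqrt{\frac{1}{-462} - 2259} = \sqrt{- \frac{1}{462} - 2259} = \sqrt{- \frac{1043659}{462}} = \frac{i \sqrt{482170458}}{462}$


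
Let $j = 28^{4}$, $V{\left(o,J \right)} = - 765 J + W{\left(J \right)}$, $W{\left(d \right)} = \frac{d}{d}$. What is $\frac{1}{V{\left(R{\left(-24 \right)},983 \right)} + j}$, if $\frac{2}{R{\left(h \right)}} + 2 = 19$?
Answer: $- \frac{1}{137338} \approx -7.2813 \cdot 10^{-6}$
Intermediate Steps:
$W{\left(d \right)} = 1$
$R{\left(h \right)} = \frac{2}{17}$ ($R{\left(h \right)} = \frac{2}{-2 + 19} = \frac{2}{17}$)
$V{\left(o,J \right)} = 1 - 765 J$ ($V{\left(o,J \right)} = - 765 J + 1 = 1 - 765 J$)
$j = 614656$
$\frac{1}{V{\left(R{\left(-24 \right)},983 \right)} + j} = \frac{1}{\left(1 - 751995\right) + 614656} = \frac{1}{-751994 + 614656} = \frac{1}{-137338} = - \frac{1}{137338}$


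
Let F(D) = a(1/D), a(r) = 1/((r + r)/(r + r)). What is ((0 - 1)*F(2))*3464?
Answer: -3464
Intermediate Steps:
a(r) = 1 (a(r) = 1/((2*r)/((2*r))) = 1/((2*r)*(1/(2*r))) = 1/1 = 1)
F(D) = 1
((0 - 1)*F(2))*3464 = ((0 - 1)*1)*3464 = -1*1*3464 = -1*3464 = -3464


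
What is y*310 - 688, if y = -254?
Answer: -79428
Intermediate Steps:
y*310 - 688 = -254*310 - 688 = -78740 - 688 = -79428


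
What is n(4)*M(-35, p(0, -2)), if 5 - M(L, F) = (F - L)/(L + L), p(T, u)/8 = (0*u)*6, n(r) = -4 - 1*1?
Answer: -55/2 ≈ -27.500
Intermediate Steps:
n(r) = -5 (n(r) = -4 - 1 = -5)
p(T, u) = 0 (p(T, u) = 8*((0*u)*6) = 8*(0*6) = 8*0 = 0)
M(L, F) = 5 - (F - L)/(2*L) (M(L, F) = 5 - (F - L)/(L + L) = 5 - (F - L)/(2*L))
n(4)*M(-35, p(0, -2)) = -5*(-1*0 + 11*(-35))/(2*(-35)) = -5*(-1)*(0 - 385)/(2*35) = -5*(-1)*(-385)/(2*35) = -5*11/2 = -55/2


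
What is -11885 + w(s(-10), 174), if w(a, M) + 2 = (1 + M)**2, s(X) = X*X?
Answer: 18738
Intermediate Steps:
s(X) = X**2
w(a, M) = -2 + (1 + M)**2
-11885 + w(s(-10), 174) = -11885 + (-2 + (1 + 174)**2) = -11885 + (-2 + 175**2) = -11885 + (-2 + 30625) = -11885 + 30623 = 18738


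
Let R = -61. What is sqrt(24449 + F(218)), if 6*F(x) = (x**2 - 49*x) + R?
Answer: 5*sqrt(44034)/6 ≈ 174.87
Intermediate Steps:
F(x) = -61/6 - 49*x/6 + x**2/6 (F(x) = ((x**2 - 49*x) - 61)/6 = (-61 + x**2 - 49*x)/6 = -61/6 - 49*x/6 + x**2/6)
sqrt(24449 + F(218)) = sqrt(24449 + (-61/6 - 49/6*218 + (1/6)*218**2)) = sqrt(24449 + (-61/6 - 5341/3 + (1/6)*47524)) = sqrt(24449 + (-61/6 - 5341/3 + 23762/3)) = sqrt(24449 + 36781/6) = sqrt(183475/6) = 5*sqrt(44034)/6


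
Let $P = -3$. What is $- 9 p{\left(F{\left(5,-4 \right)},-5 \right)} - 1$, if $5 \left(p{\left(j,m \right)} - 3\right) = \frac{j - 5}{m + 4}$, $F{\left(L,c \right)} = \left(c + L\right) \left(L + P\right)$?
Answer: $- \frac{167}{5} \approx -33.4$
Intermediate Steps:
$F{\left(L,c \right)} = \left(-3 + L\right) \left(L + c\right)$ ($F{\left(L,c \right)} = \left(c + L\right) \left(L - 3\right) = \left(L + c\right) \left(-3 + L\right) = \left(-3 + L\right) \left(L + c\right)$)
$p{\left(j,m \right)} = 3 + \frac{-5 + j}{5 \left(4 + m\right)}$ ($p{\left(j,m \right)} = 3 + \frac{\left(j - 5\right) \frac{1}{m + 4}}{5} = 3 + \frac{\left(-5 + j\right) \frac{1}{4 + m}}{5} = 3 + \frac{\frac{1}{4 + m} \left(-5 + j\right)}{5} = 3 + \frac{-5 + j}{5 \left(4 + m\right)}$)
$- 9 p{\left(F{\left(5,-4 \right)},-5 \right)} - 1 = - 9 \frac{55 + \left(5^{2} - 15 - -12 + 5 \left(-4\right)\right) + 15 \left(-5\right)}{5 \left(4 - 5\right)} - 1 = - 9 \frac{55 + \left(25 - 15 + 12 - 20\right) - 75}{5 \left(-1\right)} - 1 = - 9 \cdot \frac{1}{5} \left(-1\right) \left(55 + 2 - 75\right) - 1 = - 9 \cdot \frac{1}{5} \left(-1\right) \left(-18\right) - 1 = \left(-9\right) \frac{18}{5} - 1 = - \frac{162}{5} - 1 = - \frac{167}{5}$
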